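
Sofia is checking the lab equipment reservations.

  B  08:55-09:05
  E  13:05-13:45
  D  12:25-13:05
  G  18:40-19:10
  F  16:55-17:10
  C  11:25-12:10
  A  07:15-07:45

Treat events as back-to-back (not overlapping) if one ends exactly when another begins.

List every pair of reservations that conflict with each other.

Sorted by start: A, B, C, D, E, F, G.
B starts after A ends — done with A.
C starts after B ends — done with B.
D starts after C ends — done with C.
E starts exactly when D ends (back-to-back, no overlap) — done with D.
F starts after E ends — done with E.
G starts after F ends.

no overlapping pairs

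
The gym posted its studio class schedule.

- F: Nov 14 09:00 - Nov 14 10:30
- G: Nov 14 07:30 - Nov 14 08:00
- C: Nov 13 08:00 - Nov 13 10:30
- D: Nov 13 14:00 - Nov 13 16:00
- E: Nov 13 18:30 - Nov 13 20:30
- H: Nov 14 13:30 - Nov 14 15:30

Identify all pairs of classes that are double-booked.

Sorted by start: C, D, E, G, F, H.
D starts after C ends; C is clear from here.
E starts after D ends; D is clear from here.
G starts after E ends; E is clear from here.
F starts after G ends; G is clear from here.
H starts after F ends.

none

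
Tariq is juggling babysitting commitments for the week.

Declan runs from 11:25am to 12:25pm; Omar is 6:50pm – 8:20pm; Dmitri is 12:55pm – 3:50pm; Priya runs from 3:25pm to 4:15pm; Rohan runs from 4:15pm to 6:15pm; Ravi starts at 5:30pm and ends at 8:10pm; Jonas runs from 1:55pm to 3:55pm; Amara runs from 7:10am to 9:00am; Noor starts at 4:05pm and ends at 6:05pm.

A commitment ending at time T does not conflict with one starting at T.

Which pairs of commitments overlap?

Dmitri & Jonas, Dmitri & Priya, Jonas & Priya, Noor & Priya, Noor & Ravi, Noor & Rohan, Omar & Ravi, Ravi & Rohan

Sorted by start: Amara, Declan, Dmitri, Jonas, Priya, Noor, Rohan, Ravi, Omar.
Declan starts after Amara ends; Amara is clear from here.
Dmitri starts after Declan ends; Declan is clear from here.
Jonas starts before Dmitri ends → Dmitri and Jonas overlap.
Priya starts before Dmitri ends → Dmitri and Priya overlap.
Noor starts after Dmitri ends; Dmitri is clear from here.
Priya starts before Jonas ends → Jonas and Priya overlap.
Noor starts after Jonas ends; Jonas is clear from here.
Noor starts before Priya ends → Priya and Noor overlap.
Rohan starts exactly when Priya ends (back-to-back, no overlap); Priya is clear from here.
Rohan starts before Noor ends → Noor and Rohan overlap.
Ravi starts before Noor ends → Noor and Ravi overlap.
Omar starts after Noor ends.
Ravi starts before Rohan ends → Rohan and Ravi overlap.
Omar starts after Rohan ends.
Omar starts before Ravi ends → Ravi and Omar overlap.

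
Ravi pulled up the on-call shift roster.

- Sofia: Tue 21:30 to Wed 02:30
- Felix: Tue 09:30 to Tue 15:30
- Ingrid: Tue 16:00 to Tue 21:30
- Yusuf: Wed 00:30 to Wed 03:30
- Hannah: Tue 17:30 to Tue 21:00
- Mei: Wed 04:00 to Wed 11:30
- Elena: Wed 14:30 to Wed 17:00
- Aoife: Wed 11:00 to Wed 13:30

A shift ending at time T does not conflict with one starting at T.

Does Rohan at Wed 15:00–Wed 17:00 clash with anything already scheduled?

Felix: ends Tue 15:30 at or before Rohan starts Wed 15:00 → clear.
Ingrid: ends Tue 21:30 at or before Rohan starts Wed 15:00 → clear.
Hannah: ends Tue 21:00 at or before Rohan starts Wed 15:00 → clear.
Sofia: ends Wed 02:30 at or before Rohan starts Wed 15:00 → clear.
Yusuf: ends Wed 03:30 at or before Rohan starts Wed 15:00 → clear.
Mei: ends Wed 11:30 at or before Rohan starts Wed 15:00 → clear.
Aoife: ends Wed 13:30 at or before Rohan starts Wed 15:00 → clear.
Elena: starts Wed 14:30 before Rohan ends Wed 17:00, and ends Wed 17:00 after Rohan starts Wed 15:00 → overlap.
Rohan overlaps Elena.

Yes — it overlaps Elena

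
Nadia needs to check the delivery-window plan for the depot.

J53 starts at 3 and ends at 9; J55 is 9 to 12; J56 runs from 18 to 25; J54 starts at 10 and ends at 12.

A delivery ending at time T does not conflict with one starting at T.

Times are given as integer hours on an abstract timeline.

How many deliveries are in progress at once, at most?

2

Sweep the timeline, counting +1 at each start and −1 at each end (ends before starts at a tie):
3 start J53 → 1
9 end J53 → 0
9 start J55 → 1
10 start J54 → 2
12 end J54 → 1
12 end J55 → 0
18 start J56 → 1
25 end J56 → 0
Peak is 2, at 10 (J54, J55).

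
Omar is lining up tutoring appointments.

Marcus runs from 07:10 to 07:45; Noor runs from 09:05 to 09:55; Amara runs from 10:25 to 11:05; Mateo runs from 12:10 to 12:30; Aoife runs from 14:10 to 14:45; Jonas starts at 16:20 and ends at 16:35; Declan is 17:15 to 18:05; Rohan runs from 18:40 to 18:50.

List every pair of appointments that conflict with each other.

Two intervals overlap when each starts before the other ends.
Sorted by start: Marcus, Noor, Amara, Mateo, Aoife, Jonas, Declan, Rohan.
Noor starts after Marcus ends, so nothing later overlaps Marcus either.
Amara starts after Noor ends, so nothing later overlaps Noor either.
Mateo starts after Amara ends, so nothing later overlaps Amara either.
Aoife starts after Mateo ends, so nothing later overlaps Mateo either.
Jonas starts after Aoife ends, so nothing later overlaps Aoife either.
Declan starts after Jonas ends, so nothing later overlaps Jonas either.
Rohan starts after Declan ends.

no overlapping pairs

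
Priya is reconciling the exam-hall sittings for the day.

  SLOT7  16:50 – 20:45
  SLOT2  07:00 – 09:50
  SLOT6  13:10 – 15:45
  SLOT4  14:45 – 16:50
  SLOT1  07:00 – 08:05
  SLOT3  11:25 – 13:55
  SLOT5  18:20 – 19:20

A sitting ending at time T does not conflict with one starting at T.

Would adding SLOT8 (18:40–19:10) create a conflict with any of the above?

Yes — it overlaps SLOT5, SLOT7

SLOT1: ends 08:05 at or before SLOT8 starts 18:40 → clear.
SLOT2: ends 09:50 at or before SLOT8 starts 18:40 → clear.
SLOT3: ends 13:55 at or before SLOT8 starts 18:40 → clear.
SLOT6: ends 15:45 at or before SLOT8 starts 18:40 → clear.
SLOT4: ends 16:50 at or before SLOT8 starts 18:40 → clear.
SLOT7: starts 16:50 before SLOT8 ends 19:10, and ends 20:45 after SLOT8 starts 18:40 → overlap.
SLOT5: starts 18:20 before SLOT8 ends 19:10, and ends 19:20 after SLOT8 starts 18:40 → overlap.
SLOT8 overlaps SLOT5, SLOT7.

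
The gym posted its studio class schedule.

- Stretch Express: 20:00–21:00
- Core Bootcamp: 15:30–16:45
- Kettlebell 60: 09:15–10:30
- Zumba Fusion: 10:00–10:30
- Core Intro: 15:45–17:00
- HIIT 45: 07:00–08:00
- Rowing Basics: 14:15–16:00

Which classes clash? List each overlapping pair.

Sorted by start: HIIT 45, Kettlebell 60, Zumba Fusion, Rowing Basics, Core Bootcamp, Core Intro, Stretch Express.
Kettlebell 60 starts after HIIT 45 ends — done with HIIT 45.
Zumba Fusion starts before Kettlebell 60 ends → Kettlebell 60 and Zumba Fusion overlap.
Rowing Basics starts after Kettlebell 60 ends — done with Kettlebell 60.
Rowing Basics starts after Zumba Fusion ends — done with Zumba Fusion.
Core Bootcamp starts before Rowing Basics ends → Rowing Basics and Core Bootcamp overlap.
Core Intro starts before Rowing Basics ends → Rowing Basics and Core Intro overlap.
Stretch Express starts after Rowing Basics ends.
Core Intro starts before Core Bootcamp ends → Core Bootcamp and Core Intro overlap.
Stretch Express starts after Core Bootcamp ends.
Stretch Express starts after Core Intro ends.

Core Bootcamp & Core Intro, Core Bootcamp & Rowing Basics, Core Intro & Rowing Basics, Kettlebell 60 & Zumba Fusion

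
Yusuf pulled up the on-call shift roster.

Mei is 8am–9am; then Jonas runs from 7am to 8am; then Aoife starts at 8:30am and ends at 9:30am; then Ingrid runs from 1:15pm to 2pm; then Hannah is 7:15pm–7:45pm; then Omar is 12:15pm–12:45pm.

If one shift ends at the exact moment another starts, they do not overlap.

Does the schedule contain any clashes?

Two intervals overlap when each starts before the other ends.
Sorted by start: Jonas, Mei, Aoife, Omar, Ingrid, Hannah.
Mei starts exactly when Jonas ends (back-to-back, no overlap), so nothing later overlaps Jonas either.
Aoife starts before Mei ends → Mei and Aoife overlap.
That's a conflict, so the schedule is not conflict-free.

Yes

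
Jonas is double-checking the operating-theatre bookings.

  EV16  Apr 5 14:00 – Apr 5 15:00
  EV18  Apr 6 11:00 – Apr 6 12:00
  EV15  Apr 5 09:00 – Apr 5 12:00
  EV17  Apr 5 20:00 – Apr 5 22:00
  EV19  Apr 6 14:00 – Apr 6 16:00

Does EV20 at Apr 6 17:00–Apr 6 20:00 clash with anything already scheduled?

No — it doesn't clash with anything

EV15: ends Apr 5 12:00 at or before EV20 starts Apr 6 17:00 → clear.
EV16: ends Apr 5 15:00 at or before EV20 starts Apr 6 17:00 → clear.
EV17: ends Apr 5 22:00 at or before EV20 starts Apr 6 17:00 → clear.
EV18: ends Apr 6 12:00 at or before EV20 starts Apr 6 17:00 → clear.
EV19: ends Apr 6 16:00 at or before EV20 starts Apr 6 17:00 → clear.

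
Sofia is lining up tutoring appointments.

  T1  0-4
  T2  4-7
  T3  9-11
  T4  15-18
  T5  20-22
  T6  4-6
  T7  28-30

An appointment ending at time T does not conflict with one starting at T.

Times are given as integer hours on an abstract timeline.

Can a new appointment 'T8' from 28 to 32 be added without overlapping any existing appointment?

T1: ends 4 at or before T8 starts 28 → clear.
T2: ends 7 at or before T8 starts 28 → clear.
T6: ends 6 at or before T8 starts 28 → clear.
T3: ends 11 at or before T8 starts 28 → clear.
T4: ends 18 at or before T8 starts 28 → clear.
T5: ends 22 at or before T8 starts 28 → clear.
T7: starts 28 before T8 ends 32, and ends 30 after T8 starts 28 → overlap.
T8 overlaps T7.

No — it overlaps T7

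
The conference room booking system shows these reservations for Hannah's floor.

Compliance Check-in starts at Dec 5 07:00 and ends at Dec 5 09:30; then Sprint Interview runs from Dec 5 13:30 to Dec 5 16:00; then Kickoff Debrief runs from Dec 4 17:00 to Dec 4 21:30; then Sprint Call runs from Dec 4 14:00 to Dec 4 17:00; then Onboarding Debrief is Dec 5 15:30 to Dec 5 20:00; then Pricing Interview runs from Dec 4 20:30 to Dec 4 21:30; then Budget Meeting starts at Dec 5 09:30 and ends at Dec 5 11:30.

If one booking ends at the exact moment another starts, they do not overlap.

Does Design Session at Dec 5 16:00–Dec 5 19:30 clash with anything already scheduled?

Yes — it overlaps Onboarding Debrief

Sprint Call: ends Dec 4 17:00 at or before Design Session starts Dec 5 16:00 → clear.
Kickoff Debrief: ends Dec 4 21:30 at or before Design Session starts Dec 5 16:00 → clear.
Pricing Interview: ends Dec 4 21:30 at or before Design Session starts Dec 5 16:00 → clear.
Compliance Check-in: ends Dec 5 09:30 at or before Design Session starts Dec 5 16:00 → clear.
Budget Meeting: ends Dec 5 11:30 at or before Design Session starts Dec 5 16:00 → clear.
Sprint Interview: ends Dec 5 16:00 at or before Design Session starts Dec 5 16:00 → clear.
Onboarding Debrief: starts Dec 5 15:30 before Design Session ends Dec 5 19:30, and ends Dec 5 20:00 after Design Session starts Dec 5 16:00 → overlap.
Design Session overlaps Onboarding Debrief.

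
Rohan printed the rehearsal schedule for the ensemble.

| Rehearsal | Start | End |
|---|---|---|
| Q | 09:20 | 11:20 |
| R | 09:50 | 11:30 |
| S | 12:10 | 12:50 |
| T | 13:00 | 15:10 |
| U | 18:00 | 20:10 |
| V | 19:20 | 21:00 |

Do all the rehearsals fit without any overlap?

Sorted by start: Q, R, S, T, U, V.
R starts before Q ends → Q and R overlap.
That's a conflict, so the schedule is not conflict-free.

No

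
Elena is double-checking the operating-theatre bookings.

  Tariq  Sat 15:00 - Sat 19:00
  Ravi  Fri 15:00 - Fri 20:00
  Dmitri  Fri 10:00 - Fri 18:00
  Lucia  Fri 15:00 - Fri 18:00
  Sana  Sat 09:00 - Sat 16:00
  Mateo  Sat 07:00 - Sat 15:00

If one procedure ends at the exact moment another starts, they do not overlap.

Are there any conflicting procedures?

Yes

Sorted by start: Dmitri, Ravi, Lucia, Mateo, Sana, Tariq.
Ravi starts before Dmitri ends → Dmitri and Ravi overlap.
That's a conflict, so the schedule is not conflict-free.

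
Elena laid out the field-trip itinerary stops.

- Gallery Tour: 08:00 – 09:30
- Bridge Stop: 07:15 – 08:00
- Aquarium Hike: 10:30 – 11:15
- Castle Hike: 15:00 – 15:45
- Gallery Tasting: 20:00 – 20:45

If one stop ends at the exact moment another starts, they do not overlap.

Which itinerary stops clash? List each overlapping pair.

Sorted by start: Bridge Stop, Gallery Tour, Aquarium Hike, Castle Hike, Gallery Tasting.
Gallery Tour starts exactly when Bridge Stop ends (back-to-back, no overlap) — done with Bridge Stop.
Aquarium Hike starts after Gallery Tour ends — done with Gallery Tour.
Castle Hike starts after Aquarium Hike ends — done with Aquarium Hike.
Gallery Tasting starts after Castle Hike ends.

no conflicts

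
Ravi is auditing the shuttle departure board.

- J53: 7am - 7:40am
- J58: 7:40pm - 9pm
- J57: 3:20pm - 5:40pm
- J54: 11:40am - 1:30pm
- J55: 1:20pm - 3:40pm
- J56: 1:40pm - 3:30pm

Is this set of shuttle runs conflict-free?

No

Two intervals overlap when each starts before the other ends.
Sorted by start: J53, J54, J55, J56, J57, J58.
J54 starts after J53 ends — done with J53.
J55 starts before J54 ends → J54 and J55 overlap.
That's a conflict, so the schedule is not conflict-free.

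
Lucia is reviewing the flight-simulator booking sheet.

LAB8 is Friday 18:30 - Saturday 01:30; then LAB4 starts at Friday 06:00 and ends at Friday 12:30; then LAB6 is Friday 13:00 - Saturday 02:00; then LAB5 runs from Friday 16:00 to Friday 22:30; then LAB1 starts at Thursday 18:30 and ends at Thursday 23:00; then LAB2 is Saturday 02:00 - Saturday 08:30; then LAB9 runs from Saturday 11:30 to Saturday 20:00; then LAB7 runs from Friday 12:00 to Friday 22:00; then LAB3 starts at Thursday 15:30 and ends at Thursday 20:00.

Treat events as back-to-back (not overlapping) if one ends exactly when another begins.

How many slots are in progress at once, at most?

4

Sort all start/end points and keep a running count:
Thursday 15:30 start LAB3 → 1
Thursday 18:30 start LAB1 → 2
Thursday 20:00 end LAB3 → 1
Thursday 23:00 end LAB1 → 0
Friday 06:00 start LAB4 → 1
Friday 12:00 start LAB7 → 2
Friday 12:30 end LAB4 → 1
Friday 13:00 start LAB6 → 2
Friday 16:00 start LAB5 → 3
Friday 18:30 start LAB8 → 4
Friday 22:00 end LAB7 → 3
Friday 22:30 end LAB5 → 2
Saturday 01:30 end LAB8 → 1
Saturday 02:00 end LAB6 → 0
Saturday 02:00 start LAB2 → 1
Saturday 08:30 end LAB2 → 0
Saturday 11:30 start LAB9 → 1
Saturday 20:00 end LAB9 → 0
Peak is 4, at Friday 18:30 (LAB5, LAB6, LAB7, LAB8).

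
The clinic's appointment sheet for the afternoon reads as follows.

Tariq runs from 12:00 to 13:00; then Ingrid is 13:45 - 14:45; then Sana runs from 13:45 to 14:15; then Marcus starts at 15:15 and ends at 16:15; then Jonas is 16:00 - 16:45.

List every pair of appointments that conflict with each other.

Check each pair: they overlap iff neither finishes before the other starts.
Sorted by start: Tariq, Sana, Ingrid, Marcus, Jonas.
Sana starts after Tariq ends, so nothing later overlaps Tariq either.
Ingrid starts before Sana ends → Sana and Ingrid overlap.
Marcus starts after Sana ends, so nothing later overlaps Sana either.
Marcus starts after Ingrid ends, so nothing later overlaps Ingrid either.
Jonas starts before Marcus ends → Marcus and Jonas overlap.

Ingrid & Sana, Jonas & Marcus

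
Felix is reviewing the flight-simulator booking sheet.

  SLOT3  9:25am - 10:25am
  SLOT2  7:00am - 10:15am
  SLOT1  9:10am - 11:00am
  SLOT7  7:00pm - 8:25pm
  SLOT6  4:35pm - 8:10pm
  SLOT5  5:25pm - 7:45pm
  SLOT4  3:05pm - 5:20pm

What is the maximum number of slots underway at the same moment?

Sort all start/end points and keep a running count:
7:00am start SLOT2 → 1
9:10am start SLOT1 → 2
9:25am start SLOT3 → 3
10:15am end SLOT2 → 2
10:25am end SLOT3 → 1
11:00am end SLOT1 → 0
3:05pm start SLOT4 → 1
4:35pm start SLOT6 → 2
5:20pm end SLOT4 → 1
5:25pm start SLOT5 → 2
7:00pm start SLOT7 → 3
7:45pm end SLOT5 → 2
8:10pm end SLOT6 → 1
8:25pm end SLOT7 → 0
Peak is 3, at 9:25am (SLOT1, SLOT2, SLOT3).

3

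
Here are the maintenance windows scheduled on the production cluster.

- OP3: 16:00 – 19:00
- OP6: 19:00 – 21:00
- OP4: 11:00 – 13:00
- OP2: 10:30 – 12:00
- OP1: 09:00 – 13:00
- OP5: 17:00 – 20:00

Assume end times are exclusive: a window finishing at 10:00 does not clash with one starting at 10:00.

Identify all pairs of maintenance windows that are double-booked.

Sorted by start: OP1, OP2, OP4, OP3, OP5, OP6.
OP2 starts before OP1 ends → OP1 and OP2 overlap.
OP4 starts before OP1 ends → OP1 and OP4 overlap.
OP3 starts after OP1 ends — done with OP1.
OP4 starts before OP2 ends → OP2 and OP4 overlap.
OP3 starts after OP2 ends — done with OP2.
OP3 starts after OP4 ends — done with OP4.
OP5 starts before OP3 ends → OP3 and OP5 overlap.
OP6 starts exactly when OP3 ends (back-to-back, no overlap).
OP6 starts before OP5 ends → OP5 and OP6 overlap.

OP1 & OP2, OP1 & OP4, OP2 & OP4, OP3 & OP5, OP5 & OP6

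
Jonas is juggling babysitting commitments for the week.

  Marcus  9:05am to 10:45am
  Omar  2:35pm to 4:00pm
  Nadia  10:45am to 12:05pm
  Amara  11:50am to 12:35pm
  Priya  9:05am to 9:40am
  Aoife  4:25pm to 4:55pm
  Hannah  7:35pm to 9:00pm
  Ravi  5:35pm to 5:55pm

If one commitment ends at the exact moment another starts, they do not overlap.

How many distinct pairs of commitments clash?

Sorted by start: Priya, Marcus, Nadia, Amara, Omar, Aoife, Ravi, Hannah.
Marcus starts before Priya ends → Priya and Marcus overlap.
Nadia starts after Priya ends; Priya is clear from here.
Nadia starts exactly when Marcus ends (back-to-back, no overlap); Marcus is clear from here.
Amara starts before Nadia ends → Nadia and Amara overlap.
Omar starts after Nadia ends; Nadia is clear from here.
Omar starts after Amara ends; Amara is clear from here.
Aoife starts after Omar ends; Omar is clear from here.
Ravi starts after Aoife ends; Aoife is clear from here.
Hannah starts after Ravi ends.
Overlapping pairs: Amara & Nadia, Marcus & Priya — 2 in total.

2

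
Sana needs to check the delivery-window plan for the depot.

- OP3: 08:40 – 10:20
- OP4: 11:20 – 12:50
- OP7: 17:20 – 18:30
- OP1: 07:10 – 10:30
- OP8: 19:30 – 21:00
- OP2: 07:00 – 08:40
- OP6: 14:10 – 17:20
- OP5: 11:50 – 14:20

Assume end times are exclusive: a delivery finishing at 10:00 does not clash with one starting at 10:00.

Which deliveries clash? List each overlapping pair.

OP1 & OP2, OP1 & OP3, OP4 & OP5, OP5 & OP6

Two intervals overlap when each starts before the other ends.
Sorted by start: OP2, OP1, OP3, OP4, OP5, OP6, OP7, OP8.
OP1 starts before OP2 ends → OP2 and OP1 overlap.
OP3 starts exactly when OP2 ends (back-to-back, no overlap), so OP2 has no further overlaps.
OP3 starts before OP1 ends → OP1 and OP3 overlap.
OP4 starts after OP1 ends, so OP1 has no further overlaps.
OP4 starts after OP3 ends, so OP3 has no further overlaps.
OP5 starts before OP4 ends → OP4 and OP5 overlap.
OP6 starts after OP4 ends, so OP4 has no further overlaps.
OP6 starts before OP5 ends → OP5 and OP6 overlap.
OP7 starts after OP5 ends, so OP5 has no further overlaps.
OP7 starts exactly when OP6 ends (back-to-back, no overlap), so OP6 has no further overlaps.
OP8 starts after OP7 ends.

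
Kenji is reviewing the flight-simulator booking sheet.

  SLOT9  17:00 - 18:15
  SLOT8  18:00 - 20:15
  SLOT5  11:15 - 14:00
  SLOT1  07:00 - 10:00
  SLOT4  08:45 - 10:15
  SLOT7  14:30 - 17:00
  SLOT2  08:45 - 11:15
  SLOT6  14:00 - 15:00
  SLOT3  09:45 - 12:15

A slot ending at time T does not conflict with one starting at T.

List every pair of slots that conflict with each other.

SLOT1 & SLOT2, SLOT1 & SLOT3, SLOT1 & SLOT4, SLOT2 & SLOT3, SLOT2 & SLOT4, SLOT3 & SLOT4, SLOT3 & SLOT5, SLOT6 & SLOT7, SLOT8 & SLOT9

Sorted by start: SLOT1, SLOT2, SLOT4, SLOT3, SLOT5, SLOT6, SLOT7, SLOT9, SLOT8.
SLOT2 starts before SLOT1 ends → SLOT1 and SLOT2 overlap.
SLOT4 starts before SLOT1 ends → SLOT1 and SLOT4 overlap.
SLOT3 starts before SLOT1 ends → SLOT1 and SLOT3 overlap.
SLOT5 starts after SLOT1 ends — done with SLOT1.
SLOT4 starts before SLOT2 ends → SLOT2 and SLOT4 overlap.
SLOT3 starts before SLOT2 ends → SLOT2 and SLOT3 overlap.
SLOT5 starts exactly when SLOT2 ends (back-to-back, no overlap) — done with SLOT2.
SLOT3 starts before SLOT4 ends → SLOT4 and SLOT3 overlap.
SLOT5 starts after SLOT4 ends — done with SLOT4.
SLOT5 starts before SLOT3 ends → SLOT3 and SLOT5 overlap.
SLOT6 starts after SLOT3 ends — done with SLOT3.
SLOT6 starts exactly when SLOT5 ends (back-to-back, no overlap) — done with SLOT5.
SLOT7 starts before SLOT6 ends → SLOT6 and SLOT7 overlap.
SLOT9 starts after SLOT6 ends — done with SLOT6.
SLOT9 starts exactly when SLOT7 ends (back-to-back, no overlap) — done with SLOT7.
SLOT8 starts before SLOT9 ends → SLOT9 and SLOT8 overlap.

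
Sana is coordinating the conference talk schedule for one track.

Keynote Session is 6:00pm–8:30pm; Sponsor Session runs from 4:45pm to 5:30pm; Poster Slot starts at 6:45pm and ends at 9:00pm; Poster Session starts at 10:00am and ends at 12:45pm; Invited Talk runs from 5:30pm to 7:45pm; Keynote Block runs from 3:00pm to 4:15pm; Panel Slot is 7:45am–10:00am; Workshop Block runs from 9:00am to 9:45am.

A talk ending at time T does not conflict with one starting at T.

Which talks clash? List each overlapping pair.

Two intervals overlap when each starts before the other ends.
Sorted by start: Panel Slot, Workshop Block, Poster Session, Keynote Block, Sponsor Session, Invited Talk, Keynote Session, Poster Slot.
Workshop Block starts before Panel Slot ends → Panel Slot and Workshop Block overlap.
Poster Session starts exactly when Panel Slot ends (back-to-back, no overlap); Panel Slot is clear from here.
Poster Session starts after Workshop Block ends; Workshop Block is clear from here.
Keynote Block starts after Poster Session ends; Poster Session is clear from here.
Sponsor Session starts after Keynote Block ends; Keynote Block is clear from here.
Invited Talk starts exactly when Sponsor Session ends (back-to-back, no overlap); Sponsor Session is clear from here.
Keynote Session starts before Invited Talk ends → Invited Talk and Keynote Session overlap.
Poster Slot starts before Invited Talk ends → Invited Talk and Poster Slot overlap.
Poster Slot starts before Keynote Session ends → Keynote Session and Poster Slot overlap.

Invited Talk & Keynote Session, Invited Talk & Poster Slot, Keynote Session & Poster Slot, Panel Slot & Workshop Block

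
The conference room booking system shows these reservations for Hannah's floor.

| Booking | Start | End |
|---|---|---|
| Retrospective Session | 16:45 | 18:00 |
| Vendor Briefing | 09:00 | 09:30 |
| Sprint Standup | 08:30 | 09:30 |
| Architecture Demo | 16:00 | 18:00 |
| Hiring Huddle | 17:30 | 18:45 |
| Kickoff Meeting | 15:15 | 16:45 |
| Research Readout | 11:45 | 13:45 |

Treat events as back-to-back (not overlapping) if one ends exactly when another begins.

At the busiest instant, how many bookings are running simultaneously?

Sort all start/end points and keep a running count:
08:30 start Sprint Standup → 1
09:00 start Vendor Briefing → 2
09:30 end Sprint Standup → 1
09:30 end Vendor Briefing → 0
11:45 start Research Readout → 1
13:45 end Research Readout → 0
15:15 start Kickoff Meeting → 1
16:00 start Architecture Demo → 2
16:45 end Kickoff Meeting → 1
16:45 start Retrospective Session → 2
17:30 start Hiring Huddle → 3
18:00 end Architecture Demo → 2
18:00 end Retrospective Session → 1
18:45 end Hiring Huddle → 0
Peak is 3, at 17:30 (Architecture Demo, Hiring Huddle, Retrospective Session).

3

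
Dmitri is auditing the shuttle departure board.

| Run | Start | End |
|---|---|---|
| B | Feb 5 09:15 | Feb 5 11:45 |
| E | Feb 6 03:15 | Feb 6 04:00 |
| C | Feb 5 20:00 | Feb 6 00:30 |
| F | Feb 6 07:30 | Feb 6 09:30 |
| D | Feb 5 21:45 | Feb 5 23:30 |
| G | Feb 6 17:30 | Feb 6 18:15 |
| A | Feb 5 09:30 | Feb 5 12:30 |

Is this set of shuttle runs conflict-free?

No

Two intervals overlap when each starts before the other ends.
Sorted by start: B, A, C, D, E, F, G.
A starts before B ends → B and A overlap.
That's a conflict, so the schedule is not conflict-free.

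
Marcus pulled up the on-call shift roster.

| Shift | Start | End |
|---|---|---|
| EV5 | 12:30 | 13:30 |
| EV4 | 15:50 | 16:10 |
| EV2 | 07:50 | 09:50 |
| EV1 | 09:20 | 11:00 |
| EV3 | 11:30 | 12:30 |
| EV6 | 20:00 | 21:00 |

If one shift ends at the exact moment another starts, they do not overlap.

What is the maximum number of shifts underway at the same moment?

2

Sweep the timeline, counting +1 at each start and −1 at each end (ends before starts at a tie):
07:50 start EV2 → 1
09:20 start EV1 → 2
09:50 end EV2 → 1
11:00 end EV1 → 0
11:30 start EV3 → 1
12:30 end EV3 → 0
12:30 start EV5 → 1
13:30 end EV5 → 0
15:50 start EV4 → 1
16:10 end EV4 → 0
20:00 start EV6 → 1
21:00 end EV6 → 0
Peak is 2, at 09:20 (EV1, EV2).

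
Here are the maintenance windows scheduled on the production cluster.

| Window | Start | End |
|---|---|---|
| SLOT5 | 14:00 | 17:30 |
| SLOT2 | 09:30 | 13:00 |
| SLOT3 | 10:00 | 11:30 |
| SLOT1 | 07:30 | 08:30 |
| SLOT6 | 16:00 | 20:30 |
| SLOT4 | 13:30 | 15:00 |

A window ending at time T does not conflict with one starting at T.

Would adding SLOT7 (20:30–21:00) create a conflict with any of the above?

SLOT1: ends 08:30 at or before SLOT7 starts 20:30 → clear.
SLOT2: ends 13:00 at or before SLOT7 starts 20:30 → clear.
SLOT3: ends 11:30 at or before SLOT7 starts 20:30 → clear.
SLOT4: ends 15:00 at or before SLOT7 starts 20:30 → clear.
SLOT5: ends 17:30 at or before SLOT7 starts 20:30 → clear.
SLOT6: ends 20:30 at or before SLOT7 starts 20:30 → clear.

No — it doesn't clash with anything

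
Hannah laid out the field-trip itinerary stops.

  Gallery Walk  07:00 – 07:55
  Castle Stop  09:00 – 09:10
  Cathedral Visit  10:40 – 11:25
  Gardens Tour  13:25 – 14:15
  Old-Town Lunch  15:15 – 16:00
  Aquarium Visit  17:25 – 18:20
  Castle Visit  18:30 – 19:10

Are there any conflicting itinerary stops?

Two intervals overlap when each starts before the other ends.
Sorted by start: Gallery Walk, Castle Stop, Cathedral Visit, Gardens Tour, Old-Town Lunch, Aquarium Visit, Castle Visit.
Castle Stop starts after Gallery Walk ends; Gallery Walk is clear from here.
Cathedral Visit starts after Castle Stop ends; Castle Stop is clear from here.
Gardens Tour starts after Cathedral Visit ends; Cathedral Visit is clear from here.
Old-Town Lunch starts after Gardens Tour ends; Gardens Tour is clear from here.
Aquarium Visit starts after Old-Town Lunch ends; Old-Town Lunch is clear from here.
Castle Visit starts after Aquarium Visit ends.
Every pair is clear; the schedule has no overlaps.

No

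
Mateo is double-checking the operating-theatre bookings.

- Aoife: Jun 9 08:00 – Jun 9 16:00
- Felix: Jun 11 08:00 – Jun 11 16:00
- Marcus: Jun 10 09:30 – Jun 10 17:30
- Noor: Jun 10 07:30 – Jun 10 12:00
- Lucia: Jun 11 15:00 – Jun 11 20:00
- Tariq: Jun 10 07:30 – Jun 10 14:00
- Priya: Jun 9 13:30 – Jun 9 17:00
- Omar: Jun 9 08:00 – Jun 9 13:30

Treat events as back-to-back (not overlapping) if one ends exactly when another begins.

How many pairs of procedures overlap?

Two intervals overlap when each starts before the other ends.
Sorted by start: Aoife, Omar, Priya, Tariq, Noor, Marcus, Felix, Lucia.
Omar starts before Aoife ends → Aoife and Omar overlap.
Priya starts before Aoife ends → Aoife and Priya overlap.
Tariq starts after Aoife ends, so nothing later overlaps Aoife either.
Priya starts exactly when Omar ends (back-to-back, no overlap), so nothing later overlaps Omar either.
Tariq starts after Priya ends, so nothing later overlaps Priya either.
Noor starts before Tariq ends → Tariq and Noor overlap.
Marcus starts before Tariq ends → Tariq and Marcus overlap.
Felix starts after Tariq ends, so nothing later overlaps Tariq either.
Marcus starts before Noor ends → Noor and Marcus overlap.
Felix starts after Noor ends, so nothing later overlaps Noor either.
Felix starts after Marcus ends, so nothing later overlaps Marcus either.
Lucia starts before Felix ends → Felix and Lucia overlap.
Overlapping pairs: Aoife & Omar, Aoife & Priya, Felix & Lucia, Marcus & Noor, Marcus & Tariq, Noor & Tariq — 6 in total.

6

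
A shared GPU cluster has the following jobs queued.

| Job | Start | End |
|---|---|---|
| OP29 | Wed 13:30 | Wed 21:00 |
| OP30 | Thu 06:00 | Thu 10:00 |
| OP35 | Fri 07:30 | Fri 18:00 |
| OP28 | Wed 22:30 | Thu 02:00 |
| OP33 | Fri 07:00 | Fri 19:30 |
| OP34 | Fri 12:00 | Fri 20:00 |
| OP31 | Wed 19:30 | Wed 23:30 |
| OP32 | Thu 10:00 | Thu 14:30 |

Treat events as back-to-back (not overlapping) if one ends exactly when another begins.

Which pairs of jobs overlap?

OP28 & OP31, OP29 & OP31, OP33 & OP34, OP33 & OP35, OP34 & OP35

Sorted by start: OP29, OP31, OP28, OP30, OP32, OP33, OP35, OP34.
OP31 starts before OP29 ends → OP29 and OP31 overlap.
OP28 starts after OP29 ends, so nothing later overlaps OP29 either.
OP28 starts before OP31 ends → OP31 and OP28 overlap.
OP30 starts after OP31 ends, so nothing later overlaps OP31 either.
OP30 starts after OP28 ends, so nothing later overlaps OP28 either.
OP32 starts exactly when OP30 ends (back-to-back, no overlap), so nothing later overlaps OP30 either.
OP33 starts after OP32 ends, so nothing later overlaps OP32 either.
OP35 starts before OP33 ends → OP33 and OP35 overlap.
OP34 starts before OP33 ends → OP33 and OP34 overlap.
OP34 starts before OP35 ends → OP35 and OP34 overlap.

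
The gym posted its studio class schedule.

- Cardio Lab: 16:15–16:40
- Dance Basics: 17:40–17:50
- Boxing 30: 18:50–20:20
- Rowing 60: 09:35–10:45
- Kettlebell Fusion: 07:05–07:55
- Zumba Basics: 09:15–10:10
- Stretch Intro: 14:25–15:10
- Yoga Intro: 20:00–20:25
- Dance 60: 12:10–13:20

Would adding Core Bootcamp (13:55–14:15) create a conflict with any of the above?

Kettlebell Fusion: ends 07:55 at or before Core Bootcamp starts 13:55 → clear.
Zumba Basics: ends 10:10 at or before Core Bootcamp starts 13:55 → clear.
Rowing 60: ends 10:45 at or before Core Bootcamp starts 13:55 → clear.
Dance 60: ends 13:20 at or before Core Bootcamp starts 13:55 → clear.
Stretch Intro: starts 14:25 at or after Core Bootcamp ends 14:15 → clear.
Cardio Lab: starts 16:15 at or after Core Bootcamp ends 14:15 → clear.
Dance Basics: starts 17:40 at or after Core Bootcamp ends 14:15 → clear.
Boxing 30: starts 18:50 at or after Core Bootcamp ends 14:15 → clear.
Yoga Intro: starts 20:00 at or after Core Bootcamp ends 14:15 → clear.

No — it doesn't clash with anything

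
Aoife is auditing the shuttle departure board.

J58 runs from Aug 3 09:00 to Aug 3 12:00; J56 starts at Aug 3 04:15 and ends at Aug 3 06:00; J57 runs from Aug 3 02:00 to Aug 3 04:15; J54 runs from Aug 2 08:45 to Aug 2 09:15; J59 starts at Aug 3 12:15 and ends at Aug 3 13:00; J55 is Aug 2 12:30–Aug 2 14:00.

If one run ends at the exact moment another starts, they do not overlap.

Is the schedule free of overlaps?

Yes

Check each pair: they overlap iff neither finishes before the other starts.
Sorted by start: J54, J55, J57, J56, J58, J59.
J55 starts after J54 ends, so nothing later overlaps J54 either.
J57 starts after J55 ends, so nothing later overlaps J55 either.
J56 starts exactly when J57 ends (back-to-back, no overlap), so nothing later overlaps J57 either.
J58 starts after J56 ends, so nothing later overlaps J56 either.
J59 starts after J58 ends.
Every pair is clear; the schedule has no overlaps.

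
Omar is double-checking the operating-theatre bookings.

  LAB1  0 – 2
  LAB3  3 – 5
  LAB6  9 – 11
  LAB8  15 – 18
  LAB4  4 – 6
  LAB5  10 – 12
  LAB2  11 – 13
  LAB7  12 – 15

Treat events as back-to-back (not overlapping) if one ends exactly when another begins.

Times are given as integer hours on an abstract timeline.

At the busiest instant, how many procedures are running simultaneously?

2

Walk through starts and ends in time order (an end at T is processed before a start at T):
0 start LAB1 → 1
2 end LAB1 → 0
3 start LAB3 → 1
4 start LAB4 → 2
5 end LAB3 → 1
6 end LAB4 → 0
9 start LAB6 → 1
10 start LAB5 → 2
11 end LAB6 → 1
11 start LAB2 → 2
12 end LAB5 → 1
12 start LAB7 → 2
13 end LAB2 → 1
15 end LAB7 → 0
15 start LAB8 → 1
18 end LAB8 → 0
Peak is 2, at 4 (LAB3, LAB4).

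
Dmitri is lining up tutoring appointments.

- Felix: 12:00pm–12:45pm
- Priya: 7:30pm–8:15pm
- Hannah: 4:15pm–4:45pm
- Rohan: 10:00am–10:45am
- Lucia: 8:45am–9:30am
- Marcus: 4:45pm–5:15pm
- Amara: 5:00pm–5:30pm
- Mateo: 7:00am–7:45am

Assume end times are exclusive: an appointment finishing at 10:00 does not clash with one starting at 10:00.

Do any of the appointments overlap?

Yes

Check each pair: they overlap iff neither finishes before the other starts.
Sorted by start: Mateo, Lucia, Rohan, Felix, Hannah, Marcus, Amara, Priya.
Lucia starts after Mateo ends, so nothing later overlaps Mateo either.
Rohan starts after Lucia ends, so nothing later overlaps Lucia either.
Felix starts after Rohan ends, so nothing later overlaps Rohan either.
Hannah starts after Felix ends, so nothing later overlaps Felix either.
Marcus starts exactly when Hannah ends (back-to-back, no overlap), so nothing later overlaps Hannah either.
Amara starts before Marcus ends → Marcus and Amara overlap.
That's a conflict, so the schedule is not conflict-free.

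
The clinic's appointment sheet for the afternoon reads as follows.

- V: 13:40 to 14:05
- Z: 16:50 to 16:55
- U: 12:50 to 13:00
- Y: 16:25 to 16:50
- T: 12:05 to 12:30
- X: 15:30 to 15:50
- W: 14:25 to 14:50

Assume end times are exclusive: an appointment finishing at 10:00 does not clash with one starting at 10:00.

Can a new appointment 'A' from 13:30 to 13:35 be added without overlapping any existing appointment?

Yes — the slot is free

T: ends 12:30 at or before A starts 13:30 → clear.
U: ends 13:00 at or before A starts 13:30 → clear.
V: starts 13:40 at or after A ends 13:35 → clear.
W: starts 14:25 at or after A ends 13:35 → clear.
X: starts 15:30 at or after A ends 13:35 → clear.
Y: starts 16:25 at or after A ends 13:35 → clear.
Z: starts 16:50 at or after A ends 13:35 → clear.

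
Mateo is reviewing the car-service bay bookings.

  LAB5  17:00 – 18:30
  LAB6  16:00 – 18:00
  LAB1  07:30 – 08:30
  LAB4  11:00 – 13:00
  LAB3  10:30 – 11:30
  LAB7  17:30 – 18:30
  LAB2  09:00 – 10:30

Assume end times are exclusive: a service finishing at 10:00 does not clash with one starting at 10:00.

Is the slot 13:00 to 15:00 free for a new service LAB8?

Yes — the slot is free

LAB1: ends 08:30 at or before LAB8 starts 13:00 → clear.
LAB2: ends 10:30 at or before LAB8 starts 13:00 → clear.
LAB3: ends 11:30 at or before LAB8 starts 13:00 → clear.
LAB4: ends 13:00 at or before LAB8 starts 13:00 → clear.
LAB6: starts 16:00 at or after LAB8 ends 15:00 → clear.
LAB5: starts 17:00 at or after LAB8 ends 15:00 → clear.
LAB7: starts 17:30 at or after LAB8 ends 15:00 → clear.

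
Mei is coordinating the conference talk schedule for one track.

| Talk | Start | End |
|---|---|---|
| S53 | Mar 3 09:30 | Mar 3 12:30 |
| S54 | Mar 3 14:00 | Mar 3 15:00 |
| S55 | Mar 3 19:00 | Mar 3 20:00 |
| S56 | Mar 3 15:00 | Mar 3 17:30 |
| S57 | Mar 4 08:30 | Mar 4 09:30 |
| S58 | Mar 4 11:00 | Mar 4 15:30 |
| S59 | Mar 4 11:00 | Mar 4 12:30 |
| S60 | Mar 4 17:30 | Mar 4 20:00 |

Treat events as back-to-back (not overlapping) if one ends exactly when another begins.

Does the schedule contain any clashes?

Yes

Sorted by start: S53, S54, S56, S55, S57, S58, S59, S60.
S54 starts after S53 ends — done with S53.
S56 starts exactly when S54 ends (back-to-back, no overlap) — done with S54.
S55 starts after S56 ends — done with S56.
S57 starts after S55 ends — done with S55.
S58 starts after S57 ends — done with S57.
S59 starts before S58 ends → S58 and S59 overlap.
That's a conflict, so the schedule is not conflict-free.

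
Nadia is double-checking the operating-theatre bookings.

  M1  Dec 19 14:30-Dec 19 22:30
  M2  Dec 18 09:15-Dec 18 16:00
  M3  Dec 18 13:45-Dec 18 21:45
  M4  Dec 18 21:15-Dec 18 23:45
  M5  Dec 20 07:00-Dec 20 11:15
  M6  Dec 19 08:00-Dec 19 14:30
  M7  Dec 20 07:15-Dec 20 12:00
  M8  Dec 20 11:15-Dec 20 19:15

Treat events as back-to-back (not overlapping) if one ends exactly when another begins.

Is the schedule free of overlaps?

Two intervals overlap when each starts before the other ends.
Sorted by start: M2, M3, M4, M6, M1, M5, M7, M8.
M3 starts before M2 ends → M2 and M3 overlap.
That's a conflict, so the schedule is not conflict-free.

No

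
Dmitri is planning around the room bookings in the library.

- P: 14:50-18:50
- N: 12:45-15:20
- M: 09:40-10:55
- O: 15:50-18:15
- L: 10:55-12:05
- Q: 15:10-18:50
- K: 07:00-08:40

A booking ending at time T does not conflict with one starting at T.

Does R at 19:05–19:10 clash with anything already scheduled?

K: ends 08:40 at or before R starts 19:05 → clear.
M: ends 10:55 at or before R starts 19:05 → clear.
L: ends 12:05 at or before R starts 19:05 → clear.
N: ends 15:20 at or before R starts 19:05 → clear.
P: ends 18:50 at or before R starts 19:05 → clear.
Q: ends 18:50 at or before R starts 19:05 → clear.
O: ends 18:15 at or before R starts 19:05 → clear.

No — it doesn't clash with anything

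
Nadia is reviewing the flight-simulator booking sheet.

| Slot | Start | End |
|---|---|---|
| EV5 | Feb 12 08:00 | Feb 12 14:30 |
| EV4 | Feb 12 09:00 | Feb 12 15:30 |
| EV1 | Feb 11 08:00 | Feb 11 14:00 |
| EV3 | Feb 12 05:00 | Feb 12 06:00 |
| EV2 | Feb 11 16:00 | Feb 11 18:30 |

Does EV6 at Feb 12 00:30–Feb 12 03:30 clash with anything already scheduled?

No — it doesn't clash with anything

EV1: ends Feb 11 14:00 at or before EV6 starts Feb 12 00:30 → clear.
EV2: ends Feb 11 18:30 at or before EV6 starts Feb 12 00:30 → clear.
EV3: starts Feb 12 05:00 at or after EV6 ends Feb 12 03:30 → clear.
EV5: starts Feb 12 08:00 at or after EV6 ends Feb 12 03:30 → clear.
EV4: starts Feb 12 09:00 at or after EV6 ends Feb 12 03:30 → clear.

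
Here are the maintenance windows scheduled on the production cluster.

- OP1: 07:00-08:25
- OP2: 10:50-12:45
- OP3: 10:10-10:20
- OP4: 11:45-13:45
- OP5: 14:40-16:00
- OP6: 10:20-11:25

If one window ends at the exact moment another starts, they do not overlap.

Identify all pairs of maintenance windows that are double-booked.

Sorted by start: OP1, OP3, OP6, OP2, OP4, OP5.
OP3 starts after OP1 ends; OP1 is clear from here.
OP6 starts exactly when OP3 ends (back-to-back, no overlap); OP3 is clear from here.
OP2 starts before OP6 ends → OP6 and OP2 overlap.
OP4 starts after OP6 ends; OP6 is clear from here.
OP4 starts before OP2 ends → OP2 and OP4 overlap.
OP5 starts after OP2 ends.
OP5 starts after OP4 ends.

OP2 & OP4, OP2 & OP6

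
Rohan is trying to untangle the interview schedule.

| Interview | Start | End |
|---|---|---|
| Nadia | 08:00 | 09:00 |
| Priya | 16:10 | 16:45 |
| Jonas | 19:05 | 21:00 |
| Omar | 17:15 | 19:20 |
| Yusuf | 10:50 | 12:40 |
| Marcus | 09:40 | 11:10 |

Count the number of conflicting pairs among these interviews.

2

Check each pair: they overlap iff neither finishes before the other starts.
Sorted by start: Nadia, Marcus, Yusuf, Priya, Omar, Jonas.
Marcus starts after Nadia ends — done with Nadia.
Yusuf starts before Marcus ends → Marcus and Yusuf overlap.
Priya starts after Marcus ends — done with Marcus.
Priya starts after Yusuf ends — done with Yusuf.
Omar starts after Priya ends — done with Priya.
Jonas starts before Omar ends → Omar and Jonas overlap.
Overlapping pairs: Jonas & Omar, Marcus & Yusuf — 2 in total.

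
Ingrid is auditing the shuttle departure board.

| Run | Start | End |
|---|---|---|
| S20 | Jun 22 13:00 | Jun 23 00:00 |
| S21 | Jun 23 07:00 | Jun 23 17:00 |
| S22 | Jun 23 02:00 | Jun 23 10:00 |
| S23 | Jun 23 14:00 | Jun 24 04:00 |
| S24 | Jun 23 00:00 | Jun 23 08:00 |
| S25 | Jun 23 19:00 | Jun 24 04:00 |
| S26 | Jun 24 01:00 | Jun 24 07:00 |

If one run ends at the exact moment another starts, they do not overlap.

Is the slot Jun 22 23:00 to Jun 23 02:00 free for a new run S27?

S20: starts Jun 22 13:00 before S27 ends Jun 23 02:00, and ends Jun 23 00:00 after S27 starts Jun 22 23:00 → overlap.
S24: starts Jun 23 00:00 before S27 ends Jun 23 02:00, and ends Jun 23 08:00 after S27 starts Jun 22 23:00 → overlap.
S22: starts Jun 23 02:00 at or after S27 ends Jun 23 02:00 → clear.
S21: starts Jun 23 07:00 at or after S27 ends Jun 23 02:00 → clear.
S23: starts Jun 23 14:00 at or after S27 ends Jun 23 02:00 → clear.
S25: starts Jun 23 19:00 at or after S27 ends Jun 23 02:00 → clear.
S26: starts Jun 24 01:00 at or after S27 ends Jun 23 02:00 → clear.
S27 overlaps S20, S24.

No — it overlaps S20, S24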